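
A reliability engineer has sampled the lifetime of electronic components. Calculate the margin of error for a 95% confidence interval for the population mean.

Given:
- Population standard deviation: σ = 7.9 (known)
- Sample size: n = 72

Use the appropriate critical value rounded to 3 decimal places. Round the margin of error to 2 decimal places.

The population standard deviation σ is known, so use the z-interval margin of error formula.

For 95% confidence, z* = 1.96 (from standard normal table)

Margin of error formula for z-interval: E = z* × σ/√n

E = 1.96 × 7.9/√72
  = 1.96 × 0.931024
  = 1.8248

Rounded to 2 decimal places:

1.82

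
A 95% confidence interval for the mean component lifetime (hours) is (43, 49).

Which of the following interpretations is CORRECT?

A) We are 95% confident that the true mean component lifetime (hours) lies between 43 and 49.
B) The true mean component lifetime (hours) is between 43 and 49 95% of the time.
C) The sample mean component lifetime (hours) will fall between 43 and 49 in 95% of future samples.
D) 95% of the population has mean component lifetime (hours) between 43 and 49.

A confidence interval represents our confidence in the procedure, not a probability statement about the parameter.

Key concept: If we repeated this sampling process many times and computed a 95% CI each time, about 95% of those intervals would contain the true population parameter.

For this specific interval (43, 49):
- Midpoint (point estimate): 46
- Margin of error: 3

The correct interpretation is the one stating confidence that the true parameter lies in the interval — option A.

A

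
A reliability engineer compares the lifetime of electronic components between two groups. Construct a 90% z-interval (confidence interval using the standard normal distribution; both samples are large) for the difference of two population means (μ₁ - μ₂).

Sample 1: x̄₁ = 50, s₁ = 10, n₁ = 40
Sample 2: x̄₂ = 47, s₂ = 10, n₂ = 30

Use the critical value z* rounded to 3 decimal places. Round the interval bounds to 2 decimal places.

Both samples are large (n₁ = 40 ≥ 30, n₂ = 30 ≥ 30), so a z-interval for the difference of means applies.

Point estimate: x̄₁ - x̄₂ = 50 - 47 = 3

Standard error: SE = √(s₁²/n₁ + s₂²/n₂)
= √(10²/40 + 10²/30)
= √(2.500000 + 3.333333)
= 2.415229

For 90% confidence, z* = 1.645 (from standard normal table)
Margin of error: E = z* × SE = 1.645 × 2.415229 = 3.9731

Z-interval: (x̄₁ - x̄₂) ± E = 3 ± 3.9731 = (-0.9731, 6.9731)

Rounded to 2 decimal places:

(-0.97, 6.97)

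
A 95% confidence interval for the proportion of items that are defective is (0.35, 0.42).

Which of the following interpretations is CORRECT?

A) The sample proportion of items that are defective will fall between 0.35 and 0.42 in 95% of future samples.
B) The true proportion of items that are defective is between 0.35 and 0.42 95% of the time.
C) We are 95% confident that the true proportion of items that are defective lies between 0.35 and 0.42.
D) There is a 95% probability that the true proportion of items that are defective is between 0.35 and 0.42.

A confidence interval represents our confidence in the procedure, not a probability statement about the parameter.

Key concept: If we repeated this sampling process many times and computed a 95% CI each time, about 95% of those intervals would contain the true population parameter.

For this specific interval (0.35, 0.42):
- Midpoint (point estimate): 0.385
- Margin of error: 0.035

The correct interpretation is the one stating confidence that the true parameter lies in the interval — option C.

C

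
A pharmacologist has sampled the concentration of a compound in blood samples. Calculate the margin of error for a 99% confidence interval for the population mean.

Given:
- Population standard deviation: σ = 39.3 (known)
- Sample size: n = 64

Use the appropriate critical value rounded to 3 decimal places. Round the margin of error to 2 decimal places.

The population standard deviation σ is known, so use the z-interval margin of error formula.

For 99% confidence, z* = 2.576 (from standard normal table)

Margin of error formula for z-interval: E = z* × σ/√n

E = 2.576 × 39.3/√64
  = 2.576 × 4.912500
  = 12.6546

Rounded to 2 decimal places:

12.65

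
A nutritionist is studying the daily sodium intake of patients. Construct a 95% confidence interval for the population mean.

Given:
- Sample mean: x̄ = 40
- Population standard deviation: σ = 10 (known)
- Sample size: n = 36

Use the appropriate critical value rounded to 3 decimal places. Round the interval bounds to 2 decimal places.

The population standard deviation σ is known, so use a z-interval (standard normal critical value).

For 95% confidence, z* = 1.96 (from standard normal table)

Standard error: SE = σ/√n = 10/√36 = 1.666667

Margin of error: E = z* × SE = 1.96 × 1.666667 = 3.2667

Z-interval: x̄ ± E = 40 ± 3.2667 = (36.7333, 43.2667)

Rounded to 2 decimal places:

(36.73, 43.27)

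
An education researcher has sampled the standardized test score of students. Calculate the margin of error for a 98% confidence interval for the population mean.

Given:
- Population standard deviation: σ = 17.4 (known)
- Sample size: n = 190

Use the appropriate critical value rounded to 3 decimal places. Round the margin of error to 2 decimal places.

The population standard deviation σ is known, so use the z-interval margin of error formula.

For 98% confidence, z* = 2.326 (from standard normal table)

Margin of error formula for z-interval: E = z* × σ/√n

E = 2.326 × 17.4/√190
  = 2.326 × 1.262329
  = 2.9362

Rounded to 2 decimal places:

2.94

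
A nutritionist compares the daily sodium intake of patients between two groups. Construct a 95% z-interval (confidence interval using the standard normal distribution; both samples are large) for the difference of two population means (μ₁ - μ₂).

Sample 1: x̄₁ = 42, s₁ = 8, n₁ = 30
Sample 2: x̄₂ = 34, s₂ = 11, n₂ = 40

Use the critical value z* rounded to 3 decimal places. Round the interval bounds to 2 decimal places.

Both samples are large (n₁ = 30 ≥ 30, n₂ = 40 ≥ 30), so a z-interval for the difference of means applies.

Point estimate: x̄₁ - x̄₂ = 42 - 34 = 8

Standard error: SE = √(s₁²/n₁ + s₂²/n₂)
= √(8²/30 + 11²/40)
= √(2.133333 + 3.025000)
= 2.271196

For 95% confidence, z* = 1.96 (from standard normal table)
Margin of error: E = z* × SE = 1.96 × 2.271196 = 4.4515

Z-interval: (x̄₁ - x̄₂) ± E = 8 ± 4.4515 = (3.5485, 12.4515)

Rounded to 2 decimal places:

(3.55, 12.45)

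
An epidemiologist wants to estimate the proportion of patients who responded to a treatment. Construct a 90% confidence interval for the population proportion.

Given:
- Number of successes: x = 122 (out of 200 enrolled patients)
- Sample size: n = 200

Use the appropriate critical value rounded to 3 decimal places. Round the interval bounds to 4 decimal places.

Sample proportion: p̂ = 122/200 = 0.610000

Check conditions for normal approximation:
  np̂ = 122 ≥ 10 ✓
  n(1-p̂) = 78 ≥ 10 ✓

The sample is large enough, so use a z-interval (normal approximation) for the proportion.

For 90% confidence, z* = 1.645 (from standard normal table)

Standard error: SE = √(p̂(1-p̂)/n) = √(0.610000×0.390000/200) = 0.03448913

Margin of error: E = z* × SE = 1.645 × 0.03448913 = 0.056735

Z-interval: p̂ ± E = 0.610000 ± 0.056735 = (0.553265, 0.666735)

Rounded to 4 decimal places:

(0.5533, 0.6667)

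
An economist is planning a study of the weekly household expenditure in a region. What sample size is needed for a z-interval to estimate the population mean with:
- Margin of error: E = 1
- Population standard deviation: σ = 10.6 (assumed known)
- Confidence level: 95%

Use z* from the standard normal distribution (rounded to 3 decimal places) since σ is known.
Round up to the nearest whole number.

Using z* since population σ is known (z-interval formula).

For 95% confidence, z* = 1.96 (from standard normal table)

Sample size formula for z-interval: n = (z*σ/E)²

n = (1.96 × 10.6 / 1)²
  = (20.776000)²
  = 431.6422

Round up to the nearest whole number: n = 432

432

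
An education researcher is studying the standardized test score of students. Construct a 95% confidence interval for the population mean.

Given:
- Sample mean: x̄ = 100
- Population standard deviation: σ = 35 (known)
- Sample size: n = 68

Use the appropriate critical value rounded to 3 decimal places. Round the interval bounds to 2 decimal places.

The population standard deviation σ is known, so use a z-interval (standard normal critical value).

For 95% confidence, z* = 1.96 (from standard normal table)

Standard error: SE = σ/√n = 35/√68 = 4.244373

Margin of error: E = z* × SE = 1.96 × 4.244373 = 8.3190

Z-interval: x̄ ± E = 100 ± 8.3190 = (91.6810, 108.3190)

Rounded to 2 decimal places:

(91.68, 108.32)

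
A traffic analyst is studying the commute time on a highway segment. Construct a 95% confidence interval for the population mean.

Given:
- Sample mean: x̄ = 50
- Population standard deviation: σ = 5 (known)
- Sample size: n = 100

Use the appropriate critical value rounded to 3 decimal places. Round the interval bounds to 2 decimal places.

The population standard deviation σ is known, so use a z-interval (standard normal critical value).

For 95% confidence, z* = 1.96 (from standard normal table)

Standard error: SE = σ/√n = 5/√100 = 0.500000

Margin of error: E = z* × SE = 1.96 × 0.500000 = 0.9800

Z-interval: x̄ ± E = 50 ± 0.9800 = (49.0200, 50.9800)

Rounded to 2 decimal places:

(49.02, 50.98)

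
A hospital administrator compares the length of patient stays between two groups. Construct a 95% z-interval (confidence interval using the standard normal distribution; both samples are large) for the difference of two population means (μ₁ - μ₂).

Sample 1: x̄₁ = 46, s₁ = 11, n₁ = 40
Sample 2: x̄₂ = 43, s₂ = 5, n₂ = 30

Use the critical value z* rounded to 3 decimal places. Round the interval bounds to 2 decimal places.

Both samples are large (n₁ = 40 ≥ 30, n₂ = 30 ≥ 30), so a z-interval for the difference of means applies.

Point estimate: x̄₁ - x̄₂ = 46 - 43 = 3

Standard error: SE = √(s₁²/n₁ + s₂²/n₂)
= √(11²/40 + 5²/30)
= √(3.025000 + 0.833333)
= 1.964264

For 95% confidence, z* = 1.96 (from standard normal table)
Margin of error: E = z* × SE = 1.96 × 1.964264 = 3.8500

Z-interval: (x̄₁ - x̄₂) ± E = 3 ± 3.8500 = (-0.8500, 6.8500)

Rounded to 2 decimal places:

(-0.85, 6.85)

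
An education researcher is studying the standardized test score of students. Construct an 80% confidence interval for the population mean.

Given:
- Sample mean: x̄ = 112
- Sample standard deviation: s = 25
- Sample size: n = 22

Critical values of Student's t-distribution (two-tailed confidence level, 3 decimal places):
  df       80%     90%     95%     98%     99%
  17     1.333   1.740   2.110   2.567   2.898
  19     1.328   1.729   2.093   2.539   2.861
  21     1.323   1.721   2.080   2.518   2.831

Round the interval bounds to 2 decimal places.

The population standard deviation σ is unknown (only the sample standard deviation s is given), so use a t-interval with df = n - 1 = 22 - 1 = 21.

For 80% confidence with df = 21, t* = 1.323 (from t-table)

Standard error: SE = s/√n = 25/√22 = 5.330018

Margin of error: E = t* × SE = 1.323 × 5.330018 = 7.0516

T-interval: x̄ ± E = 112 ± 7.0516 = (104.9484, 119.0516)

Rounded to 2 decimal places:

(104.95, 119.05)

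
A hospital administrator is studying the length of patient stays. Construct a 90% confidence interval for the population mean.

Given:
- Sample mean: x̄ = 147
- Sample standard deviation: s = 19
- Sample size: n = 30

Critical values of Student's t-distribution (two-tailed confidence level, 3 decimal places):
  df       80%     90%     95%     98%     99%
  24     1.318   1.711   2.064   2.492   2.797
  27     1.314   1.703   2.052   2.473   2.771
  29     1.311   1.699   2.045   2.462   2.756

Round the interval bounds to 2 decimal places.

The population standard deviation σ is unknown (only the sample standard deviation s is given), so use a t-interval with df = n - 1 = 30 - 1 = 29.

For 90% confidence with df = 29, t* = 1.699 (from t-table)

Standard error: SE = s/√n = 19/√30 = 3.468910

Margin of error: E = t* × SE = 1.699 × 3.468910 = 5.8937

T-interval: x̄ ± E = 147 ± 5.8937 = (141.1063, 152.8937)

Rounded to 2 decimal places:

(141.11, 152.89)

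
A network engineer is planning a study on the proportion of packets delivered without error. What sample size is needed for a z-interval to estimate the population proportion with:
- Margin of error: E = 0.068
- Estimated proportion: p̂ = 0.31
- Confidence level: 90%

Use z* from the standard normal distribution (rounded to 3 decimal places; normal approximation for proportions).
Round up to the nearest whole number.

Using z* for proportion z-interval (normal approximation).

For 90% confidence, z* = 1.645 (from standard normal table)

Sample size formula for proportion z-interval: n = z*²p̂(1-p̂)/E²

n = 1.645² × 0.31 × 0.69 / 0.068²
  = 2.706025 × 0.2139 / 0.004624
  = 125.1771

Round up to the nearest whole number: n = 126

126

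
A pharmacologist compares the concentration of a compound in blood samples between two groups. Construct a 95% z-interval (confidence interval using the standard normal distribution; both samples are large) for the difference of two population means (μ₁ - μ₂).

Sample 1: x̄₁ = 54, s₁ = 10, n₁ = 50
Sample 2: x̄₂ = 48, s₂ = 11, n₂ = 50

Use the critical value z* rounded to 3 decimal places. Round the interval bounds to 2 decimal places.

Both samples are large (n₁ = 50 ≥ 30, n₂ = 50 ≥ 30), so a z-interval for the difference of means applies.

Point estimate: x̄₁ - x̄₂ = 54 - 48 = 6

Standard error: SE = √(s₁²/n₁ + s₂²/n₂)
= √(10²/50 + 11²/50)
= √(2.000000 + 2.420000)
= 2.102380

For 95% confidence, z* = 1.96 (from standard normal table)
Margin of error: E = z* × SE = 1.96 × 2.102380 = 4.1207

Z-interval: (x̄₁ - x̄₂) ± E = 6 ± 4.1207 = (1.8793, 10.1207)

Rounded to 2 decimal places:

(1.88, 10.12)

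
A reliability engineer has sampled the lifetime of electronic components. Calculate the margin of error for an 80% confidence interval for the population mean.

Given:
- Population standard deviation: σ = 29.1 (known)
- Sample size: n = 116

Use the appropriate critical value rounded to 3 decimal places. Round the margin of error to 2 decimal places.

The population standard deviation σ is known, so use the z-interval margin of error formula.

For 80% confidence, z* = 1.282 (from standard normal table)

Margin of error formula for z-interval: E = z* × σ/√n

E = 1.282 × 29.1/√116
  = 1.282 × 2.701867
  = 3.4638

Rounded to 2 decimal places:

3.46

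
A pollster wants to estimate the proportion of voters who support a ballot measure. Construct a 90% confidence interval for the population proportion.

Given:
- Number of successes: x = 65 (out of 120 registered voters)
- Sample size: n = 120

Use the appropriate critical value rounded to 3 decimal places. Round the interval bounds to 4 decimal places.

Sample proportion: p̂ = 65/120 = 0.541667

Check conditions for normal approximation:
  np̂ = 65 ≥ 10 ✓
  n(1-p̂) = 55 ≥ 10 ✓

The sample is large enough, so use a z-interval (normal approximation) for the proportion.

For 90% confidence, z* = 1.645 (from standard normal table)

Standard error: SE = √(p̂(1-p̂)/n) = √(0.541667×0.458333/120) = 0.04548479

Margin of error: E = z* × SE = 1.645 × 0.04548479 = 0.074822

Z-interval: p̂ ± E = 0.541667 ± 0.074822 = (0.466844, 0.616489)

Rounded to 4 decimal places:

(0.4668, 0.6165)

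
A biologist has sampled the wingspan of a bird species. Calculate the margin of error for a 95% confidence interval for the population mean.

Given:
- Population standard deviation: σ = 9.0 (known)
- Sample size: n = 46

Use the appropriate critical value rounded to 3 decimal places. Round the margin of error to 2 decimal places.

The population standard deviation σ is known, so use the z-interval margin of error formula.

For 95% confidence, z* = 1.96 (from standard normal table)

Margin of error formula for z-interval: E = z* × σ/√n

E = 1.96 × 9.0/√46
  = 1.96 × 1.326978
  = 2.6009

Rounded to 2 decimal places:

2.60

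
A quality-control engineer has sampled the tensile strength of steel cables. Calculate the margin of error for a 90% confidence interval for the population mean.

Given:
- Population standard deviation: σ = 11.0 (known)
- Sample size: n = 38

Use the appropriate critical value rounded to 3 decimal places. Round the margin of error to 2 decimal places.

The population standard deviation σ is known, so use the z-interval margin of error formula.

For 90% confidence, z* = 1.645 (from standard normal table)

Margin of error formula for z-interval: E = z* × σ/√n

E = 1.645 × 11.0/√38
  = 1.645 × 1.784436
  = 2.9354

Rounded to 2 decimal places:

2.94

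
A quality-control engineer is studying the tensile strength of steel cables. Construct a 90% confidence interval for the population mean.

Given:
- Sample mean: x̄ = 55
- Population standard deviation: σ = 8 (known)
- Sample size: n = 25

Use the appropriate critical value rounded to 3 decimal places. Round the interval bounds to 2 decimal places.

The population standard deviation σ is known, so use a z-interval (standard normal critical value).

For 90% confidence, z* = 1.645 (from standard normal table)

Standard error: SE = σ/√n = 8/√25 = 1.600000

Margin of error: E = z* × SE = 1.645 × 1.600000 = 2.6320

Z-interval: x̄ ± E = 55 ± 2.6320 = (52.3680, 57.6320)

Rounded to 2 decimal places:

(52.37, 57.63)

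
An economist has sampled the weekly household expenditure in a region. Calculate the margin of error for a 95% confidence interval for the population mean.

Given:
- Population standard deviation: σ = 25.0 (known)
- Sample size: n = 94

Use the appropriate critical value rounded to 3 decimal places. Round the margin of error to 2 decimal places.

The population standard deviation σ is known, so use the z-interval margin of error formula.

For 95% confidence, z* = 1.96 (from standard normal table)

Margin of error formula for z-interval: E = z* × σ/√n

E = 1.96 × 25.0/√94
  = 1.96 × 2.578553
  = 5.0540

Rounded to 2 decimal places:

5.05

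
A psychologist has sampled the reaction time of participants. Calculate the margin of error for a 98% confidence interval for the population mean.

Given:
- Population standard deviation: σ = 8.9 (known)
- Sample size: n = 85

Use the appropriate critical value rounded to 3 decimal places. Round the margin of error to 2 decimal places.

The population standard deviation σ is known, so use the z-interval margin of error formula.

For 98% confidence, z* = 2.326 (from standard normal table)

Margin of error formula for z-interval: E = z* × σ/√n

E = 2.326 × 8.9/√85
  = 2.326 × 0.965341
  = 2.2454

Rounded to 2 decimal places:

2.25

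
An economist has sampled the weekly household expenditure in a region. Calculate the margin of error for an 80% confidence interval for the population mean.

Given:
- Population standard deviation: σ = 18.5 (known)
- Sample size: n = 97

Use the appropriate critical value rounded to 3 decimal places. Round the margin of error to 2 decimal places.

The population standard deviation σ is known, so use the z-interval margin of error formula.

For 80% confidence, z* = 1.282 (from standard normal table)

Margin of error formula for z-interval: E = z* × σ/√n

E = 1.282 × 18.5/√97
  = 1.282 × 1.878390
  = 2.4081

Rounded to 2 decimal places:

2.41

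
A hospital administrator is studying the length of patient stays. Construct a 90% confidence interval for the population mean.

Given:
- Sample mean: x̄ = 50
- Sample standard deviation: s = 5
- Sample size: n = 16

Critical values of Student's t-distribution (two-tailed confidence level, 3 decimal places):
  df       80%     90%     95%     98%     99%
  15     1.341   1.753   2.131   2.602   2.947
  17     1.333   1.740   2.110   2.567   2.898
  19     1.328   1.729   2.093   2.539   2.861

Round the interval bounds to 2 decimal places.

The population standard deviation σ is unknown (only the sample standard deviation s is given), so use a t-interval with df = n - 1 = 16 - 1 = 15.

For 90% confidence with df = 15, t* = 1.753 (from t-table)

Standard error: SE = s/√n = 5/√16 = 1.250000

Margin of error: E = t* × SE = 1.753 × 1.250000 = 2.1912

T-interval: x̄ ± E = 50 ± 2.1912 = (47.8088, 52.1912)

Rounded to 2 decimal places:

(47.81, 52.19)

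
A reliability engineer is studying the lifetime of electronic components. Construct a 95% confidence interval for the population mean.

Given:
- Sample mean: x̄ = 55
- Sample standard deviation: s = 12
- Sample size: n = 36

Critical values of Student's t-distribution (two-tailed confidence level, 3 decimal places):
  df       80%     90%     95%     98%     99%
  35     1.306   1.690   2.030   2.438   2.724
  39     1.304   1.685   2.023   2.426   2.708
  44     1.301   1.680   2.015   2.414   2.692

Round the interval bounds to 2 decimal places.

The population standard deviation σ is unknown (only the sample standard deviation s is given), so use a t-interval with df = n - 1 = 36 - 1 = 35.

For 95% confidence with df = 35, t* = 2.030 (from t-table)

Standard error: SE = s/√n = 12/√36 = 2.000000

Margin of error: E = t* × SE = 2.030 × 2.000000 = 4.0600

T-interval: x̄ ± E = 55 ± 4.0600 = (50.9400, 59.0600)

Rounded to 2 decimal places:

(50.94, 59.06)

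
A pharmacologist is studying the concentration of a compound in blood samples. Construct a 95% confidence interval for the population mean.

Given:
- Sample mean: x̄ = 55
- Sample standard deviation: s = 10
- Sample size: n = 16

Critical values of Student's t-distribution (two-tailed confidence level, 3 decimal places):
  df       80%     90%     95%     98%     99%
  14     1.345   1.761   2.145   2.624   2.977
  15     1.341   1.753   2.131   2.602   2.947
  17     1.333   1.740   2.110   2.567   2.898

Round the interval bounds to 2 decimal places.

The population standard deviation σ is unknown (only the sample standard deviation s is given), so use a t-interval with df = n - 1 = 16 - 1 = 15.

For 95% confidence with df = 15, t* = 2.131 (from t-table)

Standard error: SE = s/√n = 10/√16 = 2.500000

Margin of error: E = t* × SE = 2.131 × 2.500000 = 5.3275

T-interval: x̄ ± E = 55 ± 5.3275 = (49.6725, 60.3275)

Rounded to 2 decimal places:

(49.67, 60.33)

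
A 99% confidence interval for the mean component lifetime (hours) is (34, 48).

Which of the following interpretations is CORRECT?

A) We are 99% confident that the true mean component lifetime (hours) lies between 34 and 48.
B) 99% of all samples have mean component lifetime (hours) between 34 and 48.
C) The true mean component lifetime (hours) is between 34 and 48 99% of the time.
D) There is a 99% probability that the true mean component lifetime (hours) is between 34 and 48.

A confidence interval represents our confidence in the procedure, not a probability statement about the parameter.

Key concept: If we repeated this sampling process many times and computed a 99% CI each time, about 99% of those intervals would contain the true population parameter.

For this specific interval (34, 48):
- Midpoint (point estimate): 41
- Margin of error: 7

The correct interpretation is the one stating confidence that the true parameter lies in the interval — option A.

A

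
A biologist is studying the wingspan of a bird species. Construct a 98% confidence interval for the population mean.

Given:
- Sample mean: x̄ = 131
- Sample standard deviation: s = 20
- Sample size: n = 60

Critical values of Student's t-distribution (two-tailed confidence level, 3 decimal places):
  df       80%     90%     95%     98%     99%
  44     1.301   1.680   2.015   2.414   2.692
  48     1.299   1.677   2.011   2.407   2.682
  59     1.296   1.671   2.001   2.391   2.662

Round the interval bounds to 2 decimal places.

The population standard deviation σ is unknown (only the sample standard deviation s is given), so use a t-interval with df = n - 1 = 60 - 1 = 59.

For 98% confidence with df = 59, t* = 2.391 (from t-table)

Standard error: SE = s/√n = 20/√60 = 2.581989

Margin of error: E = t* × SE = 2.391 × 2.581989 = 6.1735

T-interval: x̄ ± E = 131 ± 6.1735 = (124.8265, 137.1735)

Rounded to 2 decimal places:

(124.83, 137.17)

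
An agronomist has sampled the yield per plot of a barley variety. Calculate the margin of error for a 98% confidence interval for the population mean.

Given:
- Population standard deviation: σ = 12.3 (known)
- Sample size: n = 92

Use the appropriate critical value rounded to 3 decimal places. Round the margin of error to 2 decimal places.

The population standard deviation σ is known, so use the z-interval margin of error formula.

For 98% confidence, z* = 2.326 (from standard normal table)

Margin of error formula for z-interval: E = z* × σ/√n

E = 2.326 × 12.3/√92
  = 2.326 × 1.282364
  = 2.9828

Rounded to 2 decimal places:

2.98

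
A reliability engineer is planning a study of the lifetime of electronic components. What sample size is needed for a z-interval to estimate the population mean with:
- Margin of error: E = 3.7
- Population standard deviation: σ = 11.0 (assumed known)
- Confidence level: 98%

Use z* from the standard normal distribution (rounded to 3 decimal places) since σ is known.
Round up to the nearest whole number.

Using z* since population σ is known (z-interval formula).

For 98% confidence, z* = 2.326 (from standard normal table)

Sample size formula for z-interval: n = (z*σ/E)²

n = (2.326 × 11.0 / 3.7)²
  = (6.915135)²
  = 47.8191

Round up to the nearest whole number: n = 48

48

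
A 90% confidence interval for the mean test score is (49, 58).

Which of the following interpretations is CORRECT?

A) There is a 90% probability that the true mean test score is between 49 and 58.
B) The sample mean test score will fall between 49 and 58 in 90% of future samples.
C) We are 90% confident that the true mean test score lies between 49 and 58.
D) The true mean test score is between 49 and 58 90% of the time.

A confidence interval represents our confidence in the procedure, not a probability statement about the parameter.

Key concept: If we repeated this sampling process many times and computed a 90% CI each time, about 90% of those intervals would contain the true population parameter.

For this specific interval (49, 58):
- Midpoint (point estimate): 53.5
- Margin of error: 4.5

The correct interpretation is the one stating confidence that the true parameter lies in the interval — option C.

C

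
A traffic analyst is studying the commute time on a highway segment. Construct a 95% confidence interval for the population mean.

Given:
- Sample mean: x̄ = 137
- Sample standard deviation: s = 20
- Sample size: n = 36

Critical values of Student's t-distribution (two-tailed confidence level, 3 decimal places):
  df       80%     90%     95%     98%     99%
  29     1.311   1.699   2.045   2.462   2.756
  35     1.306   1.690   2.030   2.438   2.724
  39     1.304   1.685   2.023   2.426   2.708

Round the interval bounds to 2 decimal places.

The population standard deviation σ is unknown (only the sample standard deviation s is given), so use a t-interval with df = n - 1 = 36 - 1 = 35.

For 95% confidence with df = 35, t* = 2.030 (from t-table)

Standard error: SE = s/√n = 20/√36 = 3.333333

Margin of error: E = t* × SE = 2.030 × 3.333333 = 6.7667

T-interval: x̄ ± E = 137 ± 6.7667 = (130.2333, 143.7667)

Rounded to 2 decimal places:

(130.23, 143.77)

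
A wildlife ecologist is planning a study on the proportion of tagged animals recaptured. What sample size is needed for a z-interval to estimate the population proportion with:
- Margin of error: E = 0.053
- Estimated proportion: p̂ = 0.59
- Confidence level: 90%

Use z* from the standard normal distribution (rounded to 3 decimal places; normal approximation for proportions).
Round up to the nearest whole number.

Using z* for proportion z-interval (normal approximation).

For 90% confidence, z* = 1.645 (from standard normal table)

Sample size formula for proportion z-interval: n = z*²p̂(1-p̂)/E²

n = 1.645² × 0.59 × 0.41 / 0.053²
  = 2.706025 × 0.2419 / 0.002809
  = 233.0322

Round up to the nearest whole number: n = 234

234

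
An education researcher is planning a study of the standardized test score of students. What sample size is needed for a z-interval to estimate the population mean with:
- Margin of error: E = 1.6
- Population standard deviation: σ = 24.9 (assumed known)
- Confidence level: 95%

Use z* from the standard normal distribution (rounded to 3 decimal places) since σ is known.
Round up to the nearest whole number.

Using z* since population σ is known (z-interval formula).

For 95% confidence, z* = 1.96 (from standard normal table)

Sample size formula for z-interval: n = (z*σ/E)²

n = (1.96 × 24.9 / 1.6)²
  = (30.502500)²
  = 930.4025

Round up to the nearest whole number: n = 931

931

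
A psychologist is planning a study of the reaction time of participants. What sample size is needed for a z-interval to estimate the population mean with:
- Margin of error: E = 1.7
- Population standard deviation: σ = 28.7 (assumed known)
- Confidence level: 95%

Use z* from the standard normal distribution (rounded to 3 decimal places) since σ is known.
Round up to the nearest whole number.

Using z* since population σ is known (z-interval formula).

For 95% confidence, z* = 1.96 (from standard normal table)

Sample size formula for z-interval: n = (z*σ/E)²

n = (1.96 × 28.7 / 1.7)²
  = (33.089412)²
  = 1094.9092

Round up to the nearest whole number: n = 1095

1095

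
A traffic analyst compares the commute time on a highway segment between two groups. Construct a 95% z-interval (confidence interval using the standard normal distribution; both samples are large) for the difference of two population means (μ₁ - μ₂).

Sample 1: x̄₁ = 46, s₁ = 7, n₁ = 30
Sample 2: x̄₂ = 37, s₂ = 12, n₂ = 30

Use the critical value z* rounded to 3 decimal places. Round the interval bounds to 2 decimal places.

Both samples are large (n₁ = 30 ≥ 30, n₂ = 30 ≥ 30), so a z-interval for the difference of means applies.

Point estimate: x̄₁ - x̄₂ = 46 - 37 = 9

Standard error: SE = √(s₁²/n₁ + s₂²/n₂)
= √(7²/30 + 12²/30)
= √(1.633333 + 4.800000)
= 2.536402

For 95% confidence, z* = 1.96 (from standard normal table)
Margin of error: E = z* × SE = 1.96 × 2.536402 = 4.9713

Z-interval: (x̄₁ - x̄₂) ± E = 9 ± 4.9713 = (4.0287, 13.9713)

Rounded to 2 decimal places:

(4.03, 13.97)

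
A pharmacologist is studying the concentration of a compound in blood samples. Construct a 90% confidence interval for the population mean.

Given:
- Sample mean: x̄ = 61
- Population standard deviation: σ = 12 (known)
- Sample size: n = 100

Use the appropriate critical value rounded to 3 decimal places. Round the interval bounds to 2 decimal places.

The population standard deviation σ is known, so use a z-interval (standard normal critical value).

For 90% confidence, z* = 1.645 (from standard normal table)

Standard error: SE = σ/√n = 12/√100 = 1.200000

Margin of error: E = z* × SE = 1.645 × 1.200000 = 1.9740

Z-interval: x̄ ± E = 61 ± 1.9740 = (59.0260, 62.9740)

Rounded to 2 decimal places:

(59.03, 62.97)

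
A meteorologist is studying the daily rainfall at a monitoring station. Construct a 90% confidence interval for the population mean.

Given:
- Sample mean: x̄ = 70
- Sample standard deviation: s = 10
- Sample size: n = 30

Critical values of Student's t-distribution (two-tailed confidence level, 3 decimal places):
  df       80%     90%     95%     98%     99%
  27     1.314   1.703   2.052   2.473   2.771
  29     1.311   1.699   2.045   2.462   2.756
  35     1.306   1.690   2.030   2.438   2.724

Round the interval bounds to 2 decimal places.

The population standard deviation σ is unknown (only the sample standard deviation s is given), so use a t-interval with df = n - 1 = 30 - 1 = 29.

For 90% confidence with df = 29, t* = 1.699 (from t-table)

Standard error: SE = s/√n = 10/√30 = 1.825742

Margin of error: E = t* × SE = 1.699 × 1.825742 = 3.1019

T-interval: x̄ ± E = 70 ± 3.1019 = (66.8981, 73.1019)

Rounded to 2 decimal places:

(66.90, 73.10)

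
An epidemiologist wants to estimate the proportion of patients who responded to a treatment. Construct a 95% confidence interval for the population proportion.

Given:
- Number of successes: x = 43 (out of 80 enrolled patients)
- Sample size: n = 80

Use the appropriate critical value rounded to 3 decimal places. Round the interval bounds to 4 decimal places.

Sample proportion: p̂ = 43/80 = 0.537500

Check conditions for normal approximation:
  np̂ = 43 ≥ 10 ✓
  n(1-p̂) = 37 ≥ 10 ✓

The sample is large enough, so use a z-interval (normal approximation) for the proportion.

For 95% confidence, z* = 1.96 (from standard normal table)

Standard error: SE = √(p̂(1-p̂)/n) = √(0.537500×0.462500/80) = 0.05574425

Margin of error: E = z* × SE = 1.96 × 0.05574425 = 0.109259

Z-interval: p̂ ± E = 0.537500 ± 0.109259 = (0.428241, 0.646759)

Rounded to 4 decimal places:

(0.4282, 0.6468)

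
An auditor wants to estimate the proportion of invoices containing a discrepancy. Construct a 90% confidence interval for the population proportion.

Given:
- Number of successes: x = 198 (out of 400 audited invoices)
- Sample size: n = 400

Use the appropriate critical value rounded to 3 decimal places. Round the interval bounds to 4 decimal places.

Sample proportion: p̂ = 198/400 = 0.495000

Check conditions for normal approximation:
  np̂ = 198 ≥ 10 ✓
  n(1-p̂) = 202 ≥ 10 ✓

The sample is large enough, so use a z-interval (normal approximation) for the proportion.

For 90% confidence, z* = 1.645 (from standard normal table)

Standard error: SE = √(p̂(1-p̂)/n) = √(0.495000×0.505000/400) = 0.02499875

Margin of error: E = z* × SE = 1.645 × 0.02499875 = 0.041123

Z-interval: p̂ ± E = 0.495000 ± 0.041123 = (0.453877, 0.536123)

Rounded to 4 decimal places:

(0.4539, 0.5361)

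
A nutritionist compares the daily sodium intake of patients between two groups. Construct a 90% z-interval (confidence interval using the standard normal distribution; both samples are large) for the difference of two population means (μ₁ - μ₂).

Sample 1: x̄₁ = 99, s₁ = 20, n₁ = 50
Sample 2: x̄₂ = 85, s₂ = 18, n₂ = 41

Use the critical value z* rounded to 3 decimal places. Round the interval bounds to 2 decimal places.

Both samples are large (n₁ = 50 ≥ 30, n₂ = 41 ≥ 30), so a z-interval for the difference of means applies.

Point estimate: x̄₁ - x̄₂ = 99 - 85 = 14

Standard error: SE = √(s₁²/n₁ + s₂²/n₂)
= √(20²/50 + 18²/41)
= √(8.000000 + 7.902439)
= 3.987786

For 90% confidence, z* = 1.645 (from standard normal table)
Margin of error: E = z* × SE = 1.645 × 3.987786 = 6.5599

Z-interval: (x̄₁ - x̄₂) ± E = 14 ± 6.5599 = (7.4401, 20.5599)

Rounded to 2 decimal places:

(7.44, 20.56)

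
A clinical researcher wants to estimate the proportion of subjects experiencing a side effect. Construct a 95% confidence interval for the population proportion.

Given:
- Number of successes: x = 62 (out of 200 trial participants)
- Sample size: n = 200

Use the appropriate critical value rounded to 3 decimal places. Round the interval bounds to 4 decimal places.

Sample proportion: p̂ = 62/200 = 0.310000

Check conditions for normal approximation:
  np̂ = 62 ≥ 10 ✓
  n(1-p̂) = 138 ≥ 10 ✓

The sample is large enough, so use a z-interval (normal approximation) for the proportion.

For 95% confidence, z* = 1.96 (from standard normal table)

Standard error: SE = √(p̂(1-p̂)/n) = √(0.310000×0.690000/200) = 0.03270321

Margin of error: E = z* × SE = 1.96 × 0.03270321 = 0.064098

Z-interval: p̂ ± E = 0.310000 ± 0.064098 = (0.245902, 0.374098)

Rounded to 4 decimal places:

(0.2459, 0.3741)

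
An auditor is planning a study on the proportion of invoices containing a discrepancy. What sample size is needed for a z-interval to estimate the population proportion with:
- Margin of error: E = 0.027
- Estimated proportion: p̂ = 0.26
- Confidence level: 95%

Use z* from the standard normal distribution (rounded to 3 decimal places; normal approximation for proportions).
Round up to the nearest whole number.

Using z* for proportion z-interval (normal approximation).

For 95% confidence, z* = 1.96 (from standard normal table)

Sample size formula for proportion z-interval: n = z*²p̂(1-p̂)/E²

n = 1.96² × 0.26 × 0.74 / 0.027²
  = 3.8416 × 0.1924 / 0.000729
  = 1013.8873

Round up to the nearest whole number: n = 1014

1014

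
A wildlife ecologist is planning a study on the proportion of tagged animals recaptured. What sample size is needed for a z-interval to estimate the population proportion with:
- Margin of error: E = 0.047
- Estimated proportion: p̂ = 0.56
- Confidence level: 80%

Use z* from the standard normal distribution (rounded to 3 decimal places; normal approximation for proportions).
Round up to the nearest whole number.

Using z* for proportion z-interval (normal approximation).

For 80% confidence, z* = 1.282 (from standard normal table)

Sample size formula for proportion z-interval: n = z*²p̂(1-p̂)/E²

n = 1.282² × 0.56 × 0.44 / 0.047²
  = 1.643524 × 0.2464 / 0.002209
  = 183.3247

Round up to the nearest whole number: n = 184

184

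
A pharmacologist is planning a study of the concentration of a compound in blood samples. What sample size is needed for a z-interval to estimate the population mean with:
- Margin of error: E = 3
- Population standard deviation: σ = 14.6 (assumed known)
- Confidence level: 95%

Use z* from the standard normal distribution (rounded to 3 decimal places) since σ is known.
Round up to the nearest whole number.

Using z* since population σ is known (z-interval formula).

For 95% confidence, z* = 1.96 (from standard normal table)

Sample size formula for z-interval: n = (z*σ/E)²

n = (1.96 × 14.6 / 3)²
  = (9.538667)²
  = 90.9862

Round up to the nearest whole number: n = 91

91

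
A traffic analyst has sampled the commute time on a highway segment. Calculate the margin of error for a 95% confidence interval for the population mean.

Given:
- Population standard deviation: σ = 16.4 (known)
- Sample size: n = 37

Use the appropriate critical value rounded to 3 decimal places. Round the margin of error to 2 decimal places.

The population standard deviation σ is known, so use the z-interval margin of error formula.

For 95% confidence, z* = 1.96 (from standard normal table)

Margin of error formula for z-interval: E = z* × σ/√n

E = 1.96 × 16.4/√37
  = 1.96 × 2.696143
  = 5.2844

Rounded to 2 decimal places:

5.28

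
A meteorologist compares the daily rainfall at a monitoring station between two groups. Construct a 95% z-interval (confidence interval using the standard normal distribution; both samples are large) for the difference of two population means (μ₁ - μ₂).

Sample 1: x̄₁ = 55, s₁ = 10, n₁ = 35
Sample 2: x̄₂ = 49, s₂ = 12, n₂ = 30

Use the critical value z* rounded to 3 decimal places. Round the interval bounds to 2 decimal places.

Both samples are large (n₁ = 35 ≥ 30, n₂ = 30 ≥ 30), so a z-interval for the difference of means applies.

Point estimate: x̄₁ - x̄₂ = 55 - 49 = 6

Standard error: SE = √(s₁²/n₁ + s₂²/n₂)
= √(10²/35 + 12²/30)
= √(2.857143 + 4.800000)
= 2.767154

For 95% confidence, z* = 1.96 (from standard normal table)
Margin of error: E = z* × SE = 1.96 × 2.767154 = 5.4236

Z-interval: (x̄₁ - x̄₂) ± E = 6 ± 5.4236 = (0.5764, 11.4236)

Rounded to 2 decimal places:

(0.58, 11.42)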